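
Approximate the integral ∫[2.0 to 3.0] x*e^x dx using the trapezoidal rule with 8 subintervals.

f(x) = x*e^x
a = 2.0, b = 3.0, n = 8
h = (b - a)/n = 0.125000

Trapezoidal rule: (h/2)[f(x₀) + 2f(x₁) + 2f(x₂) + ... + f(xₙ)]

x_0 = 2.0000, f(x_0) = 14.778112, coefficient = 1
x_1 = 2.1250, f(x_1) = 17.792407, coefficient = 2
x_2 = 2.2500, f(x_2) = 21.347406, coefficient = 2
x_3 = 2.3750, f(x_3) = 25.533656, coefficient = 2
x_4 = 2.5000, f(x_4) = 30.456235, coefficient = 2
x_5 = 2.6250, f(x_5) = 36.237007, coefficient = 2
x_6 = 2.7500, f(x_6) = 43.017238, coefficient = 2
x_7 = 2.8750, f(x_7) = 50.960594, coefficient = 2
x_8 = 3.0000, f(x_8) = 60.256611, coefficient = 1

I ≈ (0.125000/2) × 525.723810 = 32.857738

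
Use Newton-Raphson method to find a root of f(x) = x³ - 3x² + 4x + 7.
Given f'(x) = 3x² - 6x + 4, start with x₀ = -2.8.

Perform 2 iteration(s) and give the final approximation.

f(x) = x³ - 3x² + 4x + 7
f'(x) = 3x² - 6x + 4
x₀ = -2.8

Newton-Raphson formula: x_{n+1} = x_n - f(x_n)/f'(x_n)

Iteration 1:
  f(-2.800000) = -49.672000
  f'(-2.800000) = 44.320000
  x_1 = -2.800000 - (-49.672000)/44.320000 = -1.679242
Iteration 2:
  f(-1.679242) = -12.911743
  f'(-1.679242) = 22.535011
  x_2 = -1.679242 - (-12.911743)/22.535011 = -1.106278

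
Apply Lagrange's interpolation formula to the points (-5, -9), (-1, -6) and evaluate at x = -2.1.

Lagrange interpolation formula:
P(x) = Σ yᵢ × Lᵢ(x)
where Lᵢ(x) = Π_{j≠i} (x - xⱼ)/(xᵢ - xⱼ)

L_0(-2.1) = (-2.1 - (-1))/(-5 - (-1)) = 0.275000
L_1(-2.1) = (-2.1 - (-5))/(-1 - (-5)) = 0.725000

P(-2.1) = (-9)×L_0(-2.1) + (-6)×L_1(-2.1)
P(-2.1) = -6.825000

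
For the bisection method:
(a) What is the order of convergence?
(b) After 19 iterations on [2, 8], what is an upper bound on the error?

(a) Bisection has linear (order 1) convergence; the error is halved each step.

(b) Error bound = (b-a)/2^n = (8 - 2)/2^{19}
    = 6/2^{19}

(a) 1 (linear); (b) error ≤ 1.14e-05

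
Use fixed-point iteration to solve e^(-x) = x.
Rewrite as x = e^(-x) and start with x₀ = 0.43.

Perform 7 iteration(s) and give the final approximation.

Equation: e^(-x) = x
Fixed-point form: x = e^(-x)
x₀ = 0.43

x_1 = g(0.430000) = 0.650509
x_2 = g(0.650509) = 0.521780
x_3 = g(0.521780) = 0.593463
x_4 = g(0.593463) = 0.552411
x_5 = g(0.552411) = 0.575561
x_6 = g(0.575561) = 0.562390
x_7 = g(0.562390) = 0.569846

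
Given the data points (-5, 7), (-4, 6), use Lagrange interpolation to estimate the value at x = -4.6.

Lagrange interpolation formula:
P(x) = Σ yᵢ × Lᵢ(x)
where Lᵢ(x) = Π_{j≠i} (x - xⱼ)/(xᵢ - xⱼ)

L_0(-4.6) = (-4.6 - (-4))/(-5 - (-4)) = 0.600000
L_1(-4.6) = (-4.6 - (-5))/(-4 - (-5)) = 0.400000

P(-4.6) = 7×L_0(-4.6) + 6×L_1(-4.6)
P(-4.6) = 6.600000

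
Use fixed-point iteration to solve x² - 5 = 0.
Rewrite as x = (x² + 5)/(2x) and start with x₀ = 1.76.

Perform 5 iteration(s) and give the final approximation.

Equation: x² - 5 = 0
Fixed-point form: x = (x² + 5)/(2x)
x₀ = 1.76

x_1 = g(1.760000) = 2.300455
x_2 = g(2.300455) = 2.236969
x_3 = g(2.236969) = 2.236068
x_4 = g(2.236068) = 2.236068
x_5 = g(2.236068) = 2.236068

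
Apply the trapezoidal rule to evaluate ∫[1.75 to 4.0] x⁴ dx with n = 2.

f(x) = x⁴
a = 1.75, b = 4.0, n = 2
h = (b - a)/n = 1.125000

Trapezoidal rule: (h/2)[f(x₀) + 2f(x₁) + 2f(x₂) + ... + f(xₙ)]

x_0 = 1.7500, f(x_0) = 9.378906, coefficient = 1
x_1 = 2.8750, f(x_1) = 68.320557, coefficient = 2
x_2 = 4.0000, f(x_2) = 256.000000, coefficient = 1

I ≈ (1.125000/2) × 402.020020 = 226.136261
Exact value: 201.517383
Error: 24.618878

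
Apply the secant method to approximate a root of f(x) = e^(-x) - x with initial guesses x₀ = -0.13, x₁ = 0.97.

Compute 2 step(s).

f(x) = e^(-x) - x
x₀ = -0.13, x₁ = 0.97

Secant formula: x_{n+1} = x_n - f(x_n)(x_n - x_{n-1})/(f(x_n) - f(x_{n-1}))

Iteration 1:
  f(-0.130000) = 1.268828
  f(0.970000) = -0.590917
  x_2 = 0.970000 - (-0.590917)×(0.970000 - (-0.130000))/(-0.590917 - 1.268828)
       = 0.620485
Iteration 2:
  f(0.970000) = -0.590917
  f(0.620485) = -0.082802
  x_3 = 0.620485 - (-0.082802)×(0.620485 - 0.970000)/(-0.082802 - (-0.590917))
       = 0.563529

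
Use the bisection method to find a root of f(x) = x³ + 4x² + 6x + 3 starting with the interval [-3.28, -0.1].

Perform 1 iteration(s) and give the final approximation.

f(x) = x³ + 4x² + 6x + 3
Initial interval: [-3.28, -0.1]

Iteration 1:
  c_1 = (-3.280000 + (-0.100000))/2 = -1.690000
  f(c_1) = f(-1.690000) = -0.542409
  f(a) × f(c) ≥ 0, new interval: [-1.690000, -0.100000]

After 1 iteration(s), the approximation is c_1 = -1.690000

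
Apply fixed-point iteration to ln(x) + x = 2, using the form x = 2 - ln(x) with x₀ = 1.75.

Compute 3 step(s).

Equation: ln(x) + x = 2
Fixed-point form: x = 2 - ln(x)
x₀ = 1.75

x_1 = g(1.750000) = 1.440384
x_2 = g(1.440384) = 1.635090
x_3 = g(1.635090) = 1.508302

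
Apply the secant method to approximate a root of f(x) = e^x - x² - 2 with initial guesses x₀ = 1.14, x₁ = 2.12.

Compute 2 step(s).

f(x) = e^x - x² - 2
x₀ = 1.14, x₁ = 2.12

Secant formula: x_{n+1} = x_n - f(x_n)(x_n - x_{n-1})/(f(x_n) - f(x_{n-1}))

Iteration 1:
  f(1.140000) = -0.172832
  f(2.120000) = 1.836737
  x_2 = 2.120000 - 1.836737×(2.120000 - 1.140000)/(1.836737 - (-0.172832))
       = 1.224284
Iteration 2:
  f(2.120000) = 1.836737
  f(1.224284) = -0.097142
  x_3 = 1.224284 - (-0.097142)×(1.224284 - 2.120000)/(-0.097142 - 1.836737)
       = 1.269277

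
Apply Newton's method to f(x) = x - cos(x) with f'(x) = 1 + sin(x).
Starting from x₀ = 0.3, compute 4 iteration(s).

f(x) = x - cos(x)
f'(x) = 1 + sin(x)
x₀ = 0.3

Newton-Raphson formula: x_{n+1} = x_n - f(x_n)/f'(x_n)

Iteration 1:
  f(0.300000) = -0.655336
  f'(0.300000) = 1.295520
  x_1 = 0.300000 - (-0.655336)/1.295520 = 0.805848
Iteration 2:
  f(0.805848) = 0.113349
  f'(0.805848) = 1.721418
  x_2 = 0.805848 - 0.113349/1.721418 = 0.740002
Iteration 3:
  f(0.740002) = 0.001535
  f'(0.740002) = 1.674289
  x_3 = 0.740002 - 0.001535/1.674289 = 0.739085
Iteration 4:
  f(0.739085) = 0.000000
  f'(0.739085) = 1.673612
  x_4 = 0.739085 - 0.000000/1.673612 = 0.739085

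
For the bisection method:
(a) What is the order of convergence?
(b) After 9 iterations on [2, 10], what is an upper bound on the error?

(a) Bisection has linear (order 1) convergence; the error is halved each step.

(b) Error bound = (b-a)/2^n = (10 - 2)/2^{9}
    = 8/2^{9}

(a) 1 (linear); (b) error ≤ 1.56e-02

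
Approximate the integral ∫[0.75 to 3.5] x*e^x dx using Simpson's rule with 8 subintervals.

f(x) = x*e^x
a = 0.75, b = 3.5, n = 8
h = (b - a)/n = 0.343750

Simpson's rule: (h/3)[f(x₀) + 4f(x₁) + 2f(x₂) + ... + f(xₙ)]

x_0 = 0.7500, f(x_0) = 1.587750, coefficient = 1
x_1 = 1.0938, f(x_1) = 3.265334, coefficient = 4
x_2 = 1.4375, f(x_2) = 6.052101, coefficient = 2
x_3 = 1.7812, f(x_3) = 10.575768, coefficient = 4
x_4 = 2.1250, f(x_4) = 17.792407, coefficient = 2
x_5 = 2.4688, f(x_5) = 29.150205, coefficient = 4
x_6 = 2.8125, f(x_6) = 46.832330, coefficient = 2
x_7 = 3.1562, f(x_7) = 74.116236, coefficient = 4
x_8 = 3.5000, f(x_8) = 115.904082, coefficient = 1

I ≈ (0.343750/3) × 727.275681 = 83.333672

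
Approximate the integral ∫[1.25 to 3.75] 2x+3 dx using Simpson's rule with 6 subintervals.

f(x) = 2x+3
a = 1.25, b = 3.75, n = 6
h = (b - a)/n = 0.416667

Simpson's rule: (h/3)[f(x₀) + 4f(x₁) + 2f(x₂) + ... + f(xₙ)]

x_0 = 1.2500, f(x_0) = 5.500000, coefficient = 1
x_1 = 1.6667, f(x_1) = 6.333333, coefficient = 4
x_2 = 2.0833, f(x_2) = 7.166667, coefficient = 2
x_3 = 2.5000, f(x_3) = 8.000000, coefficient = 4
x_4 = 2.9167, f(x_4) = 8.833333, coefficient = 2
x_5 = 3.3333, f(x_5) = 9.666667, coefficient = 4
x_6 = 3.7500, f(x_6) = 10.500000, coefficient = 1

I ≈ (0.416667/3) × 144.000000 = 20.000000
Exact value: 20.000000
Error: 0.000000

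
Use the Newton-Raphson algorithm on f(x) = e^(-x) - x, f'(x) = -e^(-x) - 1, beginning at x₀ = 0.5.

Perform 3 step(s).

f(x) = e^(-x) - x
f'(x) = -e^(-x) - 1
x₀ = 0.5

Newton-Raphson formula: x_{n+1} = x_n - f(x_n)/f'(x_n)

Iteration 1:
  f(0.500000) = 0.106531
  f'(0.500000) = -1.606531
  x_1 = 0.500000 - 0.106531/(-1.606531) = 0.566311
Iteration 2:
  f(0.566311) = 0.001305
  f'(0.566311) = -1.567616
  x_2 = 0.566311 - 0.001305/(-1.567616) = 0.567143
Iteration 3:
  f(0.567143) = 0.000000
  f'(0.567143) = -1.567143
  x_3 = 0.567143 - 0.000000/(-1.567143) = 0.567143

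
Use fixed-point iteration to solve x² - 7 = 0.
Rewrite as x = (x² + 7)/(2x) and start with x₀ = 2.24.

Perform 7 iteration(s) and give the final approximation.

Equation: x² - 7 = 0
Fixed-point form: x = (x² + 7)/(2x)
x₀ = 2.24

x_1 = g(2.240000) = 2.682500
x_2 = g(2.682500) = 2.646003
x_3 = g(2.646003) = 2.645751
x_4 = g(2.645751) = 2.645751
x_5 = g(2.645751) = 2.645751
x_6 = g(2.645751) = 2.645751
x_7 = g(2.645751) = 2.645751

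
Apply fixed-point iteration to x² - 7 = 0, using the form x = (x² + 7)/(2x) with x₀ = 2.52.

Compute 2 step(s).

Equation: x² - 7 = 0
Fixed-point form: x = (x² + 7)/(2x)
x₀ = 2.52

x_1 = g(2.520000) = 2.648889
x_2 = g(2.648889) = 2.645753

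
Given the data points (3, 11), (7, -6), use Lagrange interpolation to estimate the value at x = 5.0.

Lagrange interpolation formula:
P(x) = Σ yᵢ × Lᵢ(x)
where Lᵢ(x) = Π_{j≠i} (x - xⱼ)/(xᵢ - xⱼ)

L_0(5.0) = (5.0 - 7)/(3 - 7) = 0.500000
L_1(5.0) = (5.0 - 3)/(7 - 3) = 0.500000

P(5.0) = 11×L_0(5.0) + (-6)×L_1(5.0)
P(5.0) = 2.500000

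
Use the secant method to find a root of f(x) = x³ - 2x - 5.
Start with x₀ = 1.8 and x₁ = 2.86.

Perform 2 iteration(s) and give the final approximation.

f(x) = x³ - 2x - 5
x₀ = 1.8, x₁ = 2.86

Secant formula: x_{n+1} = x_n - f(x_n)(x_n - x_{n-1})/(f(x_n) - f(x_{n-1}))

Iteration 1:
  f(1.800000) = -2.768000
  f(2.860000) = 12.673656
  x_2 = 2.860000 - 12.673656×(2.860000 - 1.800000)/(12.673656 - (-2.768000))
       = 1.990011
Iteration 2:
  f(2.860000) = 12.673656
  f(1.990011) = -1.099295
  x_3 = 1.990011 - (-1.099295)×(1.990011 - 2.860000)/(-1.099295 - 12.673656)
       = 2.059449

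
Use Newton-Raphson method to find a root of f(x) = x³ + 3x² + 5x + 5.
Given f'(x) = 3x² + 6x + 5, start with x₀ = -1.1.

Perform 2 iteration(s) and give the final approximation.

f(x) = x³ + 3x² + 5x + 5
f'(x) = 3x² + 6x + 5
x₀ = -1.1

Newton-Raphson formula: x_{n+1} = x_n - f(x_n)/f'(x_n)

Iteration 1:
  f(-1.100000) = 1.799000
  f'(-1.100000) = 2.030000
  x_1 = -1.100000 - 1.799000/2.030000 = -1.986207
Iteration 2:
  f(-1.986207) = -0.931603
  f'(-1.986207) = 4.917812
  x_2 = -1.986207 - (-0.931603)/4.917812 = -1.796773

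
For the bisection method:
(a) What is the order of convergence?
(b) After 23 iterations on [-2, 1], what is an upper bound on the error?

(a) Bisection has linear (order 1) convergence; the error is halved each step.

(b) Error bound = (b-a)/2^n = (1 - (-2))/2^{23}
    = 3/2^{23}

(a) 1 (linear); (b) error ≤ 3.58e-07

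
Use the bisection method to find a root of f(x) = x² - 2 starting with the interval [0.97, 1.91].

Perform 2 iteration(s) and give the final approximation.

f(x) = x² - 2
Initial interval: [0.97, 1.91]

Iteration 1:
  c_1 = (0.970000 + 1.910000)/2 = 1.440000
  f(c_1) = f(1.440000) = 0.073600
  f(a) × f(c) < 0, new interval: [0.970000, 1.440000]
Iteration 2:
  c_2 = (0.970000 + 1.440000)/2 = 1.205000
  f(c_2) = f(1.205000) = -0.547975
  f(a) × f(c) ≥ 0, new interval: [1.205000, 1.440000]

After 2 iteration(s), the approximation is c_2 = 1.205000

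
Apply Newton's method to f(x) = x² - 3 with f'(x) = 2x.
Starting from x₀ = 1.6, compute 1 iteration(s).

f(x) = x² - 3
f'(x) = 2x
x₀ = 1.6

Newton-Raphson formula: x_{n+1} = x_n - f(x_n)/f'(x_n)

Iteration 1:
  f(1.600000) = -0.440000
  f'(1.600000) = 3.200000
  x_1 = 1.600000 - (-0.440000)/3.200000 = 1.737500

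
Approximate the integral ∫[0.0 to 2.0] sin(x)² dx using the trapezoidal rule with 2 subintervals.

f(x) = sin(x)²
a = 0.0, b = 2.0, n = 2
h = (b - a)/n = 1.000000

Trapezoidal rule: (h/2)[f(x₀) + 2f(x₁) + 2f(x₂) + ... + f(xₙ)]

x_0 = 0.0000, f(x_0) = 0.000000, coefficient = 1
x_1 = 1.0000, f(x_1) = 0.708073, coefficient = 2
x_2 = 2.0000, f(x_2) = 0.826822, coefficient = 1

I ≈ (1.000000/2) × 2.242969 = 1.121484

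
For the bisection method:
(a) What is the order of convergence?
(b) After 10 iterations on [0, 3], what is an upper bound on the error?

(a) Bisection has linear (order 1) convergence; the error is halved each step.

(b) Error bound = (b-a)/2^n = (3 - 0)/2^{10}
    = 3/2^{10}

(a) 1 (linear); (b) error ≤ 2.93e-03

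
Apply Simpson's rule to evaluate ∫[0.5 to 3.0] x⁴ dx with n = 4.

f(x) = x⁴
a = 0.5, b = 3.0, n = 4
h = (b - a)/n = 0.625000

Simpson's rule: (h/3)[f(x₀) + 4f(x₁) + 2f(x₂) + ... + f(xₙ)]

x_0 = 0.5000, f(x_0) = 0.062500, coefficient = 1
x_1 = 1.1250, f(x_1) = 1.601807, coefficient = 4
x_2 = 1.7500, f(x_2) = 9.378906, coefficient = 2
x_3 = 2.3750, f(x_3) = 31.816650, coefficient = 4
x_4 = 3.0000, f(x_4) = 81.000000, coefficient = 1

I ≈ (0.625000/3) × 233.494141 = 48.644613
Exact value: 48.593750
Error: 0.050863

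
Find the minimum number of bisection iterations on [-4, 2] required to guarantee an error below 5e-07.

We need (b-a)/2^n ≤ 5e-07
(2 - (-4))/2^n ≤ 5e-07
6/2^n ≤ 5e-07
2^n ≥ 12000000
n ≥ log₂(12000000) = 23.52
n ≥ 24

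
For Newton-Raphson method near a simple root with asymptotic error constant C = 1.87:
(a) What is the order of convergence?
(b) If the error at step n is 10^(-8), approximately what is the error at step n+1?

(a) Newton-Raphson has quadratic (order 2) convergence near simple roots.
    This means |e_{n+1}| ≈ C|e_n|².

(b) With |e_n| = 10^(-8) and C = 1.87:
    |e_{n+1}| ≈ 1.87 × (10^(-8))² = 1.87 × 10^(-16)

(a) 2 (quadratic); (b) |e_{n+1}| ≈ 1.870e-16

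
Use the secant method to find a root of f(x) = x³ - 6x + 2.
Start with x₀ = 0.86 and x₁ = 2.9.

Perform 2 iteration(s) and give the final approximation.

f(x) = x³ - 6x + 2
x₀ = 0.86, x₁ = 2.9

Secant formula: x_{n+1} = x_n - f(x_n)(x_n - x_{n-1})/(f(x_n) - f(x_{n-1}))

Iteration 1:
  f(0.860000) = -2.523944
  f(2.900000) = 8.989000
  x_2 = 2.900000 - 8.989000×(2.900000 - 0.860000)/(8.989000 - (-2.523944))
       = 1.307222
Iteration 2:
  f(2.900000) = 8.989000
  f(1.307222) = -3.609513
  x_3 = 1.307222 - (-3.609513)×(1.307222 - 2.900000)/(-3.609513 - 8.989000)
       = 1.763558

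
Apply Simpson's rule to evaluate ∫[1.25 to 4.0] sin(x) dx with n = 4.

f(x) = sin(x)
a = 1.25, b = 4.0, n = 4
h = (b - a)/n = 0.687500

Simpson's rule: (h/3)[f(x₀) + 4f(x₁) + 2f(x₂) + ... + f(xₙ)]

x_0 = 1.2500, f(x_0) = 0.948985, coefficient = 1
x_1 = 1.9375, f(x_1) = 0.933514, coefficient = 4
x_2 = 2.6250, f(x_2) = 0.493920, coefficient = 2
x_3 = 3.3125, f(x_3) = -0.170077, coefficient = 4
x_4 = 4.0000, f(x_4) = -0.756802, coefficient = 1

I ≈ (0.687500/3) × 4.233774 = 0.970240
Exact value: 0.968966
Error: 0.001274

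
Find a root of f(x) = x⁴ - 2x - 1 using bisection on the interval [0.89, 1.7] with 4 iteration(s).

f(x) = x⁴ - 2x - 1
Initial interval: [0.89, 1.7]

Iteration 1:
  c_1 = (0.890000 + 1.700000)/2 = 1.295000
  f(c_1) = f(1.295000) = -0.777587
  f(a) × f(c) ≥ 0, new interval: [1.295000, 1.700000]
Iteration 2:
  c_2 = (1.295000 + 1.700000)/2 = 1.497500
  f(c_2) = f(1.497500) = 1.033834
  f(a) × f(c) < 0, new interval: [1.295000, 1.497500]
Iteration 3:
  c_3 = (1.295000 + 1.497500)/2 = 1.396250
  f(c_3) = f(1.396250) = 0.008105
  f(a) × f(c) < 0, new interval: [1.295000, 1.396250]
Iteration 4:
  c_4 = (1.295000 + 1.396250)/2 = 1.345625
  f(c_4) = f(1.345625) = -0.412591
  f(a) × f(c) ≥ 0, new interval: [1.345625, 1.396250]

After 4 iteration(s), the approximation is c_4 = 1.345625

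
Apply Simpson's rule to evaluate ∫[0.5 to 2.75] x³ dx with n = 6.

f(x) = x³
a = 0.5, b = 2.75, n = 6
h = (b - a)/n = 0.375000

Simpson's rule: (h/3)[f(x₀) + 4f(x₁) + 2f(x₂) + ... + f(xₙ)]

x_0 = 0.5000, f(x_0) = 0.125000, coefficient = 1
x_1 = 0.8750, f(x_1) = 0.669922, coefficient = 4
x_2 = 1.2500, f(x_2) = 1.953125, coefficient = 2
x_3 = 1.6250, f(x_3) = 4.291016, coefficient = 4
x_4 = 2.0000, f(x_4) = 8.000000, coefficient = 2
x_5 = 2.3750, f(x_5) = 13.396484, coefficient = 4
x_6 = 2.7500, f(x_6) = 20.796875, coefficient = 1

I ≈ (0.375000/3) × 114.257812 = 14.282227
Exact value: 14.282227
Error: 0.000000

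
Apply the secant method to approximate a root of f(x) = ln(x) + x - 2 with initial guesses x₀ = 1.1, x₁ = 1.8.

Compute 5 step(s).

f(x) = ln(x) + x - 2
x₀ = 1.1, x₁ = 1.8

Secant formula: x_{n+1} = x_n - f(x_n)(x_n - x_{n-1})/(f(x_n) - f(x_{n-1}))

Iteration 1:
  f(1.100000) = -0.804690
  f(1.800000) = 0.387787
  x_2 = 1.800000 - 0.387787×(1.800000 - 1.100000)/(0.387787 - (-0.804690))
       = 1.572364
Iteration 2:
  f(1.800000) = 0.387787
  f(1.572364) = 0.024944
  x_3 = 1.572364 - 0.024944×(1.572364 - 1.800000)/(0.024944 - 0.387787)
       = 1.556715
Iteration 3:
  f(1.572364) = 0.024944
  f(1.556715) = -0.000708
  x_4 = 1.556715 - (-0.000708)×(1.556715 - 1.572364)/(-0.000708 - 0.024944)
       = 1.557146
Iteration 4:
  f(1.556715) = -0.000708
  f(1.557146) = 0.000001
  x_5 = 1.557146 - 0.000001×(1.557146 - 1.556715)/(0.000001 - (-0.000708))
       = 1.557146
Iteration 5:
  f(1.557146) = 0.000001
  f(1.557146) = 0.000000
  x_6 = 1.557146 - 0.000000×(1.557146 - 1.557146)/(0.000000 - 0.000001)
       = 1.557146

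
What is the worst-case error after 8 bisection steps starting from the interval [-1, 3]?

Bisection error bound: |error| ≤ (b-a)/2^n
|error| ≤ (3 - (-1))/2^8 = 4/2^8
|error| ≤ 0.0156250000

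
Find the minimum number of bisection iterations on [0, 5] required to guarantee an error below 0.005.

We need (b-a)/2^n ≤ 0.005
(5 - 0)/2^n ≤ 0.005
5/2^n ≤ 0.005
2^n ≥ 1000
n ≥ log₂(1000) = 9.97
n ≥ 10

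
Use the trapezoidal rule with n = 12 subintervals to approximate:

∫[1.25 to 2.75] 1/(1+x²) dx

f(x) = 1/(1+x²)
a = 1.25, b = 2.75, n = 12
h = (b - a)/n = 0.125000

Trapezoidal rule: (h/2)[f(x₀) + 2f(x₁) + 2f(x₂) + ... + f(xₙ)]

x_0 = 1.2500, f(x_0) = 0.390244, coefficient = 1
x_1 = 1.3750, f(x_1) = 0.345946, coefficient = 2
x_2 = 1.5000, f(x_2) = 0.307692, coefficient = 2
x_3 = 1.6250, f(x_3) = 0.274678, coefficient = 2
x_4 = 1.7500, f(x_4) = 0.246154, coefficient = 2
x_5 = 1.8750, f(x_5) = 0.221453, coefficient = 2
x_6 = 2.0000, f(x_6) = 0.200000, coefficient = 2
x_7 = 2.1250, f(x_7) = 0.181303, coefficient = 2
x_8 = 2.2500, f(x_8) = 0.164948, coefficient = 2
x_9 = 2.3750, f(x_9) = 0.150588, coefficient = 2
x_10 = 2.5000, f(x_10) = 0.137931, coefficient = 2
x_11 = 2.6250, f(x_11) = 0.126733, coefficient = 2
x_12 = 2.7500, f(x_12) = 0.116788, coefficient = 1

I ≈ (0.125000/2) × 5.221886 = 0.326368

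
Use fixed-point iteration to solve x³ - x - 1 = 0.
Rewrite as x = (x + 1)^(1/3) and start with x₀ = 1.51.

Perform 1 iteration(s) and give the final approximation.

Equation: x³ - x - 1 = 0
Fixed-point form: x = (x + 1)^(1/3)
x₀ = 1.51

x_1 = g(1.510000) = 1.359016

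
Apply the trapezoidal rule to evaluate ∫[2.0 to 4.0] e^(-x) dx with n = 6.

f(x) = e^(-x)
a = 2.0, b = 4.0, n = 6
h = (b - a)/n = 0.333333

Trapezoidal rule: (h/2)[f(x₀) + 2f(x₁) + 2f(x₂) + ... + f(xₙ)]

x_0 = 2.0000, f(x_0) = 0.135335, coefficient = 1
x_1 = 2.3333, f(x_1) = 0.096972, coefficient = 2
x_2 = 2.6667, f(x_2) = 0.069483, coefficient = 2
x_3 = 3.0000, f(x_3) = 0.049787, coefficient = 2
x_4 = 3.3333, f(x_4) = 0.035674, coefficient = 2
x_5 = 3.6667, f(x_5) = 0.025562, coefficient = 2
x_6 = 4.0000, f(x_6) = 0.018316, coefficient = 1

I ≈ (0.333333/2) × 0.708607 = 0.118101
Exact value: 0.117020
Error: 0.001082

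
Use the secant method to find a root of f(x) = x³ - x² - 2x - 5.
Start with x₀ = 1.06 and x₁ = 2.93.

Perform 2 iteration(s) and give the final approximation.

f(x) = x³ - x² - 2x - 5
x₀ = 1.06, x₁ = 2.93

Secant formula: x_{n+1} = x_n - f(x_n)(x_n - x_{n-1})/(f(x_n) - f(x_{n-1}))

Iteration 1:
  f(1.060000) = -7.052584
  f(2.930000) = 5.708857
  x_2 = 2.930000 - 5.708857×(2.930000 - 1.060000)/(5.708857 - (-7.052584))
       = 2.093452
Iteration 2:
  f(2.930000) = 5.708857
  f(2.093452) = -4.394808
  x_3 = 2.093452 - (-4.394808)×(2.093452 - 2.930000)/(-4.394808 - 5.708857)
       = 2.457326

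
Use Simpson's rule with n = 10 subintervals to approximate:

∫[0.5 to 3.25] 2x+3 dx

f(x) = 2x+3
a = 0.5, b = 3.25, n = 10
h = (b - a)/n = 0.275000

Simpson's rule: (h/3)[f(x₀) + 4f(x₁) + 2f(x₂) + ... + f(xₙ)]

x_0 = 0.5000, f(x_0) = 4.000000, coefficient = 1
x_1 = 0.7750, f(x_1) = 4.550000, coefficient = 4
x_2 = 1.0500, f(x_2) = 5.100000, coefficient = 2
x_3 = 1.3250, f(x_3) = 5.650000, coefficient = 4
x_4 = 1.6000, f(x_4) = 6.200000, coefficient = 2
x_5 = 1.8750, f(x_5) = 6.750000, coefficient = 4
x_6 = 2.1500, f(x_6) = 7.300000, coefficient = 2
x_7 = 2.4250, f(x_7) = 7.850000, coefficient = 4
x_8 = 2.7000, f(x_8) = 8.400000, coefficient = 2
x_9 = 2.9750, f(x_9) = 8.950000, coefficient = 4
x_10 = 3.2500, f(x_10) = 9.500000, coefficient = 1

I ≈ (0.275000/3) × 202.500000 = 18.562500
Exact value: 18.562500
Error: 0.000000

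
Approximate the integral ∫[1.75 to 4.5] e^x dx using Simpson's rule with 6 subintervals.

f(x) = e^x
a = 1.75, b = 4.5, n = 6
h = (b - a)/n = 0.458333

Simpson's rule: (h/3)[f(x₀) + 4f(x₁) + 2f(x₂) + ... + f(xₙ)]

x_0 = 1.7500, f(x_0) = 5.754603, coefficient = 1
x_1 = 2.2083, f(x_1) = 9.100536, coefficient = 4
x_2 = 2.6667, f(x_2) = 14.391916, coefficient = 2
x_3 = 3.1250, f(x_3) = 22.759895, coefficient = 4
x_4 = 3.5833, f(x_4) = 35.993319, coefficient = 2
x_5 = 4.0417, f(x_5) = 56.921132, coefficient = 4
x_6 = 4.5000, f(x_6) = 90.017131, coefficient = 1

I ≈ (0.458333/3) × 551.668458 = 84.282681
Exact value: 84.262529
Error: 0.020153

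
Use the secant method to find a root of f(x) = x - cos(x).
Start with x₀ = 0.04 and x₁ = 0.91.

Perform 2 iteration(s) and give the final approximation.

f(x) = x - cos(x)
x₀ = 0.04, x₁ = 0.91

Secant formula: x_{n+1} = x_n - f(x_n)(x_n - x_{n-1})/(f(x_n) - f(x_{n-1}))

Iteration 1:
  f(0.040000) = -0.959200
  f(0.910000) = 0.296254
  x_2 = 0.910000 - 0.296254×(0.910000 - 0.040000)/(0.296254 - (-0.959200))
       = 0.704703
Iteration 2:
  f(0.910000) = 0.296254
  f(0.704703) = -0.057101
  x_3 = 0.704703 - (-0.057101)×(0.704703 - 0.910000)/(-0.057101 - 0.296254)
       = 0.737878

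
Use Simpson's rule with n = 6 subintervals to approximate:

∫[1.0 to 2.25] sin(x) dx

f(x) = sin(x)
a = 1.0, b = 2.25, n = 6
h = (b - a)/n = 0.208333

Simpson's rule: (h/3)[f(x₀) + 4f(x₁) + 2f(x₂) + ... + f(xₙ)]

x_0 = 1.0000, f(x_0) = 0.841471, coefficient = 1
x_1 = 1.2083, f(x_1) = 0.935026, coefficient = 4
x_2 = 1.4167, f(x_2) = 0.988146, coefficient = 2
x_3 = 1.6250, f(x_3) = 0.998531, coefficient = 4
x_4 = 1.8333, f(x_4) = 0.965735, coefficient = 2
x_5 = 2.0417, f(x_5) = 0.891174, coefficient = 4
x_6 = 2.2500, f(x_6) = 0.778073, coefficient = 1

I ≈ (0.208333/3) × 16.826230 = 1.168488
Exact value: 1.168476
Error: 0.000012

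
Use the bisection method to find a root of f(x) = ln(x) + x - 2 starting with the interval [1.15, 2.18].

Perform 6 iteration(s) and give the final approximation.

f(x) = ln(x) + x - 2
Initial interval: [1.15, 2.18]

Iteration 1:
  c_1 = (1.150000 + 2.180000)/2 = 1.665000
  f(c_1) = f(1.665000) = 0.174825
  f(a) × f(c) < 0, new interval: [1.150000, 1.665000]
Iteration 2:
  c_2 = (1.150000 + 1.665000)/2 = 1.407500
  f(c_2) = f(1.407500) = -0.250685
  f(a) × f(c) ≥ 0, new interval: [1.407500, 1.665000]
Iteration 3:
  c_3 = (1.407500 + 1.665000)/2 = 1.536250
  f(c_3) = f(1.536250) = -0.034406
  f(a) × f(c) ≥ 0, new interval: [1.536250, 1.665000]
Iteration 4:
  c_4 = (1.536250 + 1.665000)/2 = 1.600625
  f(c_4) = f(1.600625) = 0.071019
  f(a) × f(c) < 0, new interval: [1.536250, 1.600625]
Iteration 5:
  c_5 = (1.536250 + 1.600625)/2 = 1.568437
  f(c_5) = f(1.568437) = 0.018517
  f(a) × f(c) < 0, new interval: [1.536250, 1.568437]
Iteration 6:
  c_6 = (1.536250 + 1.568437)/2 = 1.552344
  f(c_6) = f(1.552344) = -0.007890
  f(a) × f(c) ≥ 0, new interval: [1.552344, 1.568437]

After 6 iteration(s), the approximation is c_6 = 1.552344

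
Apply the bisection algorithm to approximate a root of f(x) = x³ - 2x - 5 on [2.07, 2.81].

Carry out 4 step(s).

f(x) = x³ - 2x - 5
Initial interval: [2.07, 2.81]

Iteration 1:
  c_1 = (2.070000 + 2.810000)/2 = 2.440000
  f(c_1) = f(2.440000) = 4.646784
  f(a) × f(c) < 0, new interval: [2.070000, 2.440000]
Iteration 2:
  c_2 = (2.070000 + 2.440000)/2 = 2.255000
  f(c_2) = f(2.255000) = 1.956731
  f(a) × f(c) < 0, new interval: [2.070000, 2.255000]
Iteration 3:
  c_3 = (2.070000 + 2.255000)/2 = 2.162500
  f(c_3) = f(2.162500) = 0.787729
  f(a) × f(c) < 0, new interval: [2.070000, 2.162500]
Iteration 4:
  c_4 = (2.070000 + 2.162500)/2 = 2.116250
  f(c_4) = f(2.116250) = 0.245155
  f(a) × f(c) < 0, new interval: [2.070000, 2.116250]

After 4 iteration(s), the approximation is c_4 = 2.116250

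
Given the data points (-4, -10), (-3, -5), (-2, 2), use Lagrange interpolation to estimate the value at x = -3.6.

Lagrange interpolation formula:
P(x) = Σ yᵢ × Lᵢ(x)
where Lᵢ(x) = Π_{j≠i} (x - xⱼ)/(xᵢ - xⱼ)

L_0(-3.6) = (-3.6 - (-3))/(-4 - (-3)) × (-3.6 - (-2))/(-4 - (-2)) = 0.480000
L_1(-3.6) = (-3.6 - (-4))/(-3 - (-4)) × (-3.6 - (-2))/(-3 - (-2)) = 0.640000
L_2(-3.6) = (-3.6 - (-4))/(-2 - (-4)) × (-3.6 - (-3))/(-2 - (-3)) = -0.120000

P(-3.6) = (-10)×L_0(-3.6) + (-5)×L_1(-3.6) + 2×L_2(-3.6)
P(-3.6) = -8.240000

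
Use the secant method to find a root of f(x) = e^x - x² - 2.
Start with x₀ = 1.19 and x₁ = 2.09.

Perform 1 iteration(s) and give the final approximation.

f(x) = e^x - x² - 2
x₀ = 1.19, x₁ = 2.09

Secant formula: x_{n+1} = x_n - f(x_n)(x_n - x_{n-1})/(f(x_n) - f(x_{n-1}))

Iteration 1:
  f(1.190000) = -0.129019
  f(2.090000) = 1.716815
  x_2 = 2.090000 - 1.716815×(2.090000 - 1.190000)/(1.716815 - (-0.129019))
       = 1.252908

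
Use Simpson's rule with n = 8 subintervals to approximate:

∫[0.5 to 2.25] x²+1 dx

f(x) = x²+1
a = 0.5, b = 2.25, n = 8
h = (b - a)/n = 0.218750

Simpson's rule: (h/3)[f(x₀) + 4f(x₁) + 2f(x₂) + ... + f(xₙ)]

x_0 = 0.5000, f(x_0) = 1.250000, coefficient = 1
x_1 = 0.7188, f(x_1) = 1.516602, coefficient = 4
x_2 = 0.9375, f(x_2) = 1.878906, coefficient = 2
x_3 = 1.1562, f(x_3) = 2.336914, coefficient = 4
x_4 = 1.3750, f(x_4) = 2.890625, coefficient = 2
x_5 = 1.5938, f(x_5) = 3.540039, coefficient = 4
x_6 = 1.8125, f(x_6) = 4.285156, coefficient = 2
x_7 = 2.0312, f(x_7) = 5.125977, coefficient = 4
x_8 = 2.2500, f(x_8) = 6.062500, coefficient = 1

I ≈ (0.218750/3) × 75.500000 = 5.505208
Exact value: 5.505208
Error: 0.000000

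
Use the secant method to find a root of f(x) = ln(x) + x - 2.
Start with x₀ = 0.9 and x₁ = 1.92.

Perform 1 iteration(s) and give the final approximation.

f(x) = ln(x) + x - 2
x₀ = 0.9, x₁ = 1.92

Secant formula: x_{n+1} = x_n - f(x_n)(x_n - x_{n-1})/(f(x_n) - f(x_{n-1}))

Iteration 1:
  f(0.900000) = -1.205361
  f(1.920000) = 0.572325
  x_2 = 1.920000 - 0.572325×(1.920000 - 0.900000)/(0.572325 - (-1.205361))
       = 1.591611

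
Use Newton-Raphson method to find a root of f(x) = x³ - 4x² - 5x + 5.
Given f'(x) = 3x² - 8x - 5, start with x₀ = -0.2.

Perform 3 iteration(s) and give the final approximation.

f(x) = x³ - 4x² - 5x + 5
f'(x) = 3x² - 8x - 5
x₀ = -0.2

Newton-Raphson formula: x_{n+1} = x_n - f(x_n)/f'(x_n)

Iteration 1:
  f(-0.200000) = 5.832000
  f'(-0.200000) = -3.280000
  x_1 = -0.200000 - 5.832000/(-3.280000) = 1.578049
Iteration 2:
  f(1.578049) = -8.921479
  f'(1.578049) = -10.153676
  x_2 = 1.578049 - (-8.921479)/(-10.153676) = 0.699404
Iteration 3:
  f(0.699404) = -0.111556
  f'(0.699404) = -9.127733
  x_3 = 0.699404 - (-0.111556)/(-9.127733) = 0.687182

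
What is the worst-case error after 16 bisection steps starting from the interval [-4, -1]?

Bisection error bound: |error| ≤ (b-a)/2^n
|error| ≤ (-1 - (-4))/2^16 = 3/2^16
|error| ≤ 0.0000457764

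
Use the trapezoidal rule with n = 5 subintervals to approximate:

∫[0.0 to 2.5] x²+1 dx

f(x) = x²+1
a = 0.0, b = 2.5, n = 5
h = (b - a)/n = 0.500000

Trapezoidal rule: (h/2)[f(x₀) + 2f(x₁) + 2f(x₂) + ... + f(xₙ)]

x_0 = 0.0000, f(x_0) = 1.000000, coefficient = 1
x_1 = 0.5000, f(x_1) = 1.250000, coefficient = 2
x_2 = 1.0000, f(x_2) = 2.000000, coefficient = 2
x_3 = 1.5000, f(x_3) = 3.250000, coefficient = 2
x_4 = 2.0000, f(x_4) = 5.000000, coefficient = 2
x_5 = 2.5000, f(x_5) = 7.250000, coefficient = 1

I ≈ (0.500000/2) × 31.250000 = 7.812500
Exact value: 7.708333
Error: 0.104167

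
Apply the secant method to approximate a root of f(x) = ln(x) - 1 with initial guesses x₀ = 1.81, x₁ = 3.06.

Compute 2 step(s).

f(x) = ln(x) - 1
x₀ = 1.81, x₁ = 3.06

Secant formula: x_{n+1} = x_n - f(x_n)(x_n - x_{n-1})/(f(x_n) - f(x_{n-1}))

Iteration 1:
  f(1.810000) = -0.406673
  f(3.060000) = 0.118415
  x_2 = 3.060000 - 0.118415×(3.060000 - 1.810000)/(0.118415 - (-0.406673))
       = 2.778107
Iteration 2:
  f(3.060000) = 0.118415
  f(2.778107) = 0.021770
  x_3 = 2.778107 - 0.021770×(2.778107 - 3.060000)/(0.021770 - 0.118415)
       = 2.714609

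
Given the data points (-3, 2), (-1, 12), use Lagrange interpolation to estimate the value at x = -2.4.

Lagrange interpolation formula:
P(x) = Σ yᵢ × Lᵢ(x)
where Lᵢ(x) = Π_{j≠i} (x - xⱼ)/(xᵢ - xⱼ)

L_0(-2.4) = (-2.4 - (-1))/(-3 - (-1)) = 0.700000
L_1(-2.4) = (-2.4 - (-3))/(-1 - (-3)) = 0.300000

P(-2.4) = 2×L_0(-2.4) + 12×L_1(-2.4)
P(-2.4) = 5.000000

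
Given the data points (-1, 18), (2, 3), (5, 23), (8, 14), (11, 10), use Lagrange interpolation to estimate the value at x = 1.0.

Lagrange interpolation formula:
P(x) = Σ yᵢ × Lᵢ(x)
where Lᵢ(x) = Π_{j≠i} (x - xⱼ)/(xᵢ - xⱼ)

L_0(1.0) = (1.0 - 2)/(-1 - 2) × (1.0 - 5)/(-1 - 5) × (1.0 - 8)/(-1 - 8) × (1.0 - 11)/(-1 - 11) = 0.144033
L_1(1.0) = (1.0 - (-1))/(2 - (-1)) × (1.0 - 5)/(2 - 5) × (1.0 - 8)/(2 - 8) × (1.0 - 11)/(2 - 11) = 1.152263
L_2(1.0) = (1.0 - (-1))/(5 - (-1)) × (1.0 - 2)/(5 - 2) × (1.0 - 8)/(5 - 8) × (1.0 - 11)/(5 - 11) = -0.432099
L_3(1.0) = (1.0 - (-1))/(8 - (-1)) × (1.0 - 2)/(8 - 2) × (1.0 - 5)/(8 - 5) × (1.0 - 11)/(8 - 11) = 0.164609
L_4(1.0) = (1.0 - (-1))/(11 - (-1)) × (1.0 - 2)/(11 - 2) × (1.0 - 5)/(11 - 5) × (1.0 - 8)/(11 - 8) = -0.028807

P(1.0) = 18×L_0(1.0) + 3×L_1(1.0) + 23×L_2(1.0) + 14×L_3(1.0) + 10×L_4(1.0)
P(1.0) = -1.872428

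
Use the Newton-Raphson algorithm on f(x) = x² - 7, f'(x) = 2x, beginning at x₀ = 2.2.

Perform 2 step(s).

f(x) = x² - 7
f'(x) = 2x
x₀ = 2.2

Newton-Raphson formula: x_{n+1} = x_n - f(x_n)/f'(x_n)

Iteration 1:
  f(2.200000) = -2.160000
  f'(2.200000) = 4.400000
  x_1 = 2.200000 - (-2.160000)/4.400000 = 2.690909
Iteration 2:
  f(2.690909) = 0.240992
  f'(2.690909) = 5.381818
  x_2 = 2.690909 - 0.240992/5.381818 = 2.646130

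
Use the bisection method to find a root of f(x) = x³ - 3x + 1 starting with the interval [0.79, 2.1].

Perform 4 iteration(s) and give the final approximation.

f(x) = x³ - 3x + 1
Initial interval: [0.79, 2.1]

Iteration 1:
  c_1 = (0.790000 + 2.100000)/2 = 1.445000
  f(c_1) = f(1.445000) = -0.317804
  f(a) × f(c) ≥ 0, new interval: [1.445000, 2.100000]
Iteration 2:
  c_2 = (1.445000 + 2.100000)/2 = 1.772500
  f(c_2) = f(1.772500) = 1.251263
  f(a) × f(c) < 0, new interval: [1.445000, 1.772500]
Iteration 3:
  c_3 = (1.445000 + 1.772500)/2 = 1.608750
  f(c_3) = f(1.608750) = 0.337318
  f(a) × f(c) < 0, new interval: [1.445000, 1.608750]
Iteration 4:
  c_4 = (1.445000 + 1.608750)/2 = 1.526875
  f(c_4) = f(1.526875) = -0.020949
  f(a) × f(c) ≥ 0, new interval: [1.526875, 1.608750]

After 4 iteration(s), the approximation is c_4 = 1.526875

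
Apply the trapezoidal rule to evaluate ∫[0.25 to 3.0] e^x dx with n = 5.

f(x) = e^x
a = 0.25, b = 3.0, n = 5
h = (b - a)/n = 0.550000

Trapezoidal rule: (h/2)[f(x₀) + 2f(x₁) + 2f(x₂) + ... + f(xₙ)]

x_0 = 0.2500, f(x_0) = 1.284025, coefficient = 1
x_1 = 0.8000, f(x_1) = 2.225541, coefficient = 2
x_2 = 1.3500, f(x_2) = 3.857426, coefficient = 2
x_3 = 1.9000, f(x_3) = 6.685894, coefficient = 2
x_4 = 2.4500, f(x_4) = 11.588347, coefficient = 2
x_5 = 3.0000, f(x_5) = 20.085537, coefficient = 1

I ≈ (0.550000/2) × 70.083978 = 19.273094
Exact value: 18.801512
Error: 0.471582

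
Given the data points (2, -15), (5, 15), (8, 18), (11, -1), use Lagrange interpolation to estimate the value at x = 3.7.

Lagrange interpolation formula:
P(x) = Σ yᵢ × Lᵢ(x)
where Lᵢ(x) = Π_{j≠i} (x - xⱼ)/(xᵢ - xⱼ)

L_0(3.7) = (3.7 - 5)/(2 - 5) × (3.7 - 8)/(2 - 8) × (3.7 - 11)/(2 - 11) = 0.251895
L_1(3.7) = (3.7 - 2)/(5 - 2) × (3.7 - 8)/(5 - 8) × (3.7 - 11)/(5 - 11) = 0.988204
L_2(3.7) = (3.7 - 2)/(8 - 2) × (3.7 - 5)/(8 - 5) × (3.7 - 11)/(8 - 11) = -0.298759
L_3(3.7) = (3.7 - 2)/(11 - 2) × (3.7 - 5)/(11 - 5) × (3.7 - 8)/(11 - 8) = 0.058660

P(3.7) = (-15)×L_0(3.7) + 15×L_1(3.7) + 18×L_2(3.7) + (-1)×L_3(3.7)
P(3.7) = 5.608302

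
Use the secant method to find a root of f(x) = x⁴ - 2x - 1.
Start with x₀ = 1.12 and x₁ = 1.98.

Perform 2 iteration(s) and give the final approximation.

f(x) = x⁴ - 2x - 1
x₀ = 1.12, x₁ = 1.98

Secant formula: x_{n+1} = x_n - f(x_n)(x_n - x_{n-1})/(f(x_n) - f(x_{n-1}))

Iteration 1:
  f(1.120000) = -1.666481
  f(1.980000) = 10.409536
  x_2 = 1.980000 - 10.409536×(1.980000 - 1.120000)/(10.409536 - (-1.666481))
       = 1.238679
Iteration 2:
  f(1.980000) = 10.409536
  f(1.238679) = -1.123201
  x_3 = 1.238679 - (-1.123201)×(1.238679 - 1.980000)/(-1.123201 - 10.409536)
       = 1.310878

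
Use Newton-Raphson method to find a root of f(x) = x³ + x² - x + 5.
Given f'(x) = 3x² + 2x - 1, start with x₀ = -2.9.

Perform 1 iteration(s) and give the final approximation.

f(x) = x³ + x² - x + 5
f'(x) = 3x² + 2x - 1
x₀ = -2.9

Newton-Raphson formula: x_{n+1} = x_n - f(x_n)/f'(x_n)

Iteration 1:
  f(-2.900000) = -8.079000
  f'(-2.900000) = 18.430000
  x_1 = -2.900000 - (-8.079000)/18.430000 = -2.461639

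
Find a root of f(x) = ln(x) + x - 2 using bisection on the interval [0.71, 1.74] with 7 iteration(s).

f(x) = ln(x) + x - 2
Initial interval: [0.71, 1.74]

Iteration 1:
  c_1 = (0.710000 + 1.740000)/2 = 1.225000
  f(c_1) = f(1.225000) = -0.572059
  f(a) × f(c) ≥ 0, new interval: [1.225000, 1.740000]
Iteration 2:
  c_2 = (1.225000 + 1.740000)/2 = 1.482500
  f(c_2) = f(1.482500) = -0.123770
  f(a) × f(c) ≥ 0, new interval: [1.482500, 1.740000]
Iteration 3:
  c_3 = (1.482500 + 1.740000)/2 = 1.611250
  f(c_3) = f(1.611250) = 0.088260
  f(a) × f(c) < 0, new interval: [1.482500, 1.611250]
Iteration 4:
  c_4 = (1.482500 + 1.611250)/2 = 1.546875
  f(c_4) = f(1.546875) = -0.016888
  f(a) × f(c) ≥ 0, new interval: [1.546875, 1.611250]
Iteration 5:
  c_5 = (1.546875 + 1.611250)/2 = 1.579063
  f(c_5) = f(1.579063) = 0.035894
  f(a) × f(c) < 0, new interval: [1.546875, 1.579063]
Iteration 6:
  c_6 = (1.546875 + 1.579063)/2 = 1.562969
  f(c_6) = f(1.562969) = 0.009556
  f(a) × f(c) < 0, new interval: [1.546875, 1.562969]
Iteration 7:
  c_7 = (1.546875 + 1.562969)/2 = 1.554922
  f(c_7) = f(1.554922) = -0.003653
  f(a) × f(c) ≥ 0, new interval: [1.554922, 1.562969]

After 7 iteration(s), the approximation is c_7 = 1.554922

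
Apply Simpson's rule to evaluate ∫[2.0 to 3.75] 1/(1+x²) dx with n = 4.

f(x) = 1/(1+x²)
a = 2.0, b = 3.75, n = 4
h = (b - a)/n = 0.437500

Simpson's rule: (h/3)[f(x₀) + 4f(x₁) + 2f(x₂) + ... + f(xₙ)]

x_0 = 2.0000, f(x_0) = 0.200000, coefficient = 1
x_1 = 2.4375, f(x_1) = 0.144063, coefficient = 4
x_2 = 2.8750, f(x_2) = 0.107926, coefficient = 2
x_3 = 3.3125, f(x_3) = 0.083524, coefficient = 4
x_4 = 3.7500, f(x_4) = 0.066390, coefficient = 1

I ≈ (0.437500/3) × 1.392588 = 0.203086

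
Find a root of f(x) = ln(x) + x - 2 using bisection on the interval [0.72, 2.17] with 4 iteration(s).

f(x) = ln(x) + x - 2
Initial interval: [0.72, 2.17]

Iteration 1:
  c_1 = (0.720000 + 2.170000)/2 = 1.445000
  f(c_1) = f(1.445000) = -0.186891
  f(a) × f(c) ≥ 0, new interval: [1.445000, 2.170000]
Iteration 2:
  c_2 = (1.445000 + 2.170000)/2 = 1.807500
  f(c_2) = f(1.807500) = 0.399445
  f(a) × f(c) < 0, new interval: [1.445000, 1.807500]
Iteration 3:
  c_3 = (1.445000 + 1.807500)/2 = 1.626250
  f(c_3) = f(1.626250) = 0.112527
  f(a) × f(c) < 0, new interval: [1.445000, 1.626250]
Iteration 4:
  c_4 = (1.445000 + 1.626250)/2 = 1.535625
  f(c_4) = f(1.535625) = -0.035438
  f(a) × f(c) ≥ 0, new interval: [1.535625, 1.626250]

After 4 iteration(s), the approximation is c_4 = 1.535625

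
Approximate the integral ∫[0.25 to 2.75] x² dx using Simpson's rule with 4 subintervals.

f(x) = x²
a = 0.25, b = 2.75, n = 4
h = (b - a)/n = 0.625000

Simpson's rule: (h/3)[f(x₀) + 4f(x₁) + 2f(x₂) + ... + f(xₙ)]

x_0 = 0.2500, f(x_0) = 0.062500, coefficient = 1
x_1 = 0.8750, f(x_1) = 0.765625, coefficient = 4
x_2 = 1.5000, f(x_2) = 2.250000, coefficient = 2
x_3 = 2.1250, f(x_3) = 4.515625, coefficient = 4
x_4 = 2.7500, f(x_4) = 7.562500, coefficient = 1

I ≈ (0.625000/3) × 33.250000 = 6.927083
Exact value: 6.927083
Error: 0.000000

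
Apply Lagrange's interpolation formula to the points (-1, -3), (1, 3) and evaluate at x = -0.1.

Lagrange interpolation formula:
P(x) = Σ yᵢ × Lᵢ(x)
where Lᵢ(x) = Π_{j≠i} (x - xⱼ)/(xᵢ - xⱼ)

L_0(-0.1) = (-0.1 - 1)/(-1 - 1) = 0.550000
L_1(-0.1) = (-0.1 - (-1))/(1 - (-1)) = 0.450000

P(-0.1) = (-3)×L_0(-0.1) + 3×L_1(-0.1)
P(-0.1) = -0.300000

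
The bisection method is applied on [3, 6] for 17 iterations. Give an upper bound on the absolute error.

Bisection error bound: |error| ≤ (b-a)/2^n
|error| ≤ (6 - 3)/2^17 = 3/2^17
|error| ≤ 0.0000228882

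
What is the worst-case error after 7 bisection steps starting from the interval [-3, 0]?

Bisection error bound: |error| ≤ (b-a)/2^n
|error| ≤ (0 - (-3))/2^7 = 3/2^7
|error| ≤ 0.0234375000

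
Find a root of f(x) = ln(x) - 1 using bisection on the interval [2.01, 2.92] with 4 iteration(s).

f(x) = ln(x) - 1
Initial interval: [2.01, 2.92]

Iteration 1:
  c_1 = (2.010000 + 2.920000)/2 = 2.465000
  f(c_1) = f(2.465000) = -0.097808
  f(a) × f(c) ≥ 0, new interval: [2.465000, 2.920000]
Iteration 2:
  c_2 = (2.465000 + 2.920000)/2 = 2.692500
  f(c_2) = f(2.692500) = -0.009530
  f(a) × f(c) ≥ 0, new interval: [2.692500, 2.920000]
Iteration 3:
  c_3 = (2.692500 + 2.920000)/2 = 2.806250
  f(c_3) = f(2.806250) = 0.031849
  f(a) × f(c) < 0, new interval: [2.692500, 2.806250]
Iteration 4:
  c_4 = (2.692500 + 2.806250)/2 = 2.749375
  f(c_4) = f(2.749375) = 0.011374
  f(a) × f(c) < 0, new interval: [2.692500, 2.749375]

After 4 iteration(s), the approximation is c_4 = 2.749375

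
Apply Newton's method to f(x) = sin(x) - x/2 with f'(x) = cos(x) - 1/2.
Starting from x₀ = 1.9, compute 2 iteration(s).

f(x) = sin(x) - x/2
f'(x) = cos(x) - 1/2
x₀ = 1.9

Newton-Raphson formula: x_{n+1} = x_n - f(x_n)/f'(x_n)

Iteration 1:
  f(1.900000) = -0.003700
  f'(1.900000) = -0.823290
  x_1 = 1.900000 - (-0.003700)/(-0.823290) = 1.895506
Iteration 2:
  f(1.895506) = -0.000010
  f'(1.895506) = -0.819034
  x_2 = 1.895506 - (-0.000010)/(-0.819034) = 1.895494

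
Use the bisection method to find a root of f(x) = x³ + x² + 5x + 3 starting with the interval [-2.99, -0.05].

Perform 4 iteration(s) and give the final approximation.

f(x) = x³ + x² + 5x + 3
Initial interval: [-2.99, -0.05]

Iteration 1:
  c_1 = (-2.990000 + (-0.050000))/2 = -1.520000
  f(c_1) = f(-1.520000) = -5.801408
  f(a) × f(c) ≥ 0, new interval: [-1.520000, -0.050000]
Iteration 2:
  c_2 = (-1.520000 + (-0.050000))/2 = -0.785000
  f(c_2) = f(-0.785000) = -0.792512
  f(a) × f(c) ≥ 0, new interval: [-0.785000, -0.050000]
Iteration 3:
  c_3 = (-0.785000 + (-0.050000))/2 = -0.417500
  f(c_3) = f(-0.417500) = 1.014033
  f(a) × f(c) < 0, new interval: [-0.785000, -0.417500]
Iteration 4:
  c_4 = (-0.785000 + (-0.417500))/2 = -0.601250
  f(c_4) = f(-0.601250) = 0.137899
  f(a) × f(c) < 0, new interval: [-0.785000, -0.601250]

After 4 iteration(s), the approximation is c_4 = -0.601250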